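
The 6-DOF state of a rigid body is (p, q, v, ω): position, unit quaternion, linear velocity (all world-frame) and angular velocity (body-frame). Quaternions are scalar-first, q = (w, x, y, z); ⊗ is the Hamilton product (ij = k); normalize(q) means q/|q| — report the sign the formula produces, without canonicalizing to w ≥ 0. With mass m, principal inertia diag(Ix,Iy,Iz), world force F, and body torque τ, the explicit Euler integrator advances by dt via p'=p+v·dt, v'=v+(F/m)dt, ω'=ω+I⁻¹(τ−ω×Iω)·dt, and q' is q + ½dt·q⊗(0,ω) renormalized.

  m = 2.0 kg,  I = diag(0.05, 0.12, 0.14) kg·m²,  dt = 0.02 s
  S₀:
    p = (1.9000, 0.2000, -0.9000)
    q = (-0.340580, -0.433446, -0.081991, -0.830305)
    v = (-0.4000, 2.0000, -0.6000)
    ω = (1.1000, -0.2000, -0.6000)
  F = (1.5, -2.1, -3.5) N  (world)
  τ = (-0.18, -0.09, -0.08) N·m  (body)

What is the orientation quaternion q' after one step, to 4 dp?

q' = (-0.3409, -0.4383, -0.0930, -0.8264)

2q̇ = q⊗(0,ω) = (-0.0377906, -0.4915044, -1.1052871, 0.3812273)
q' = normalize(q + ½dt·q⊗(0,ω)) = (-0.3409, -0.4383, -0.0930, -0.8264)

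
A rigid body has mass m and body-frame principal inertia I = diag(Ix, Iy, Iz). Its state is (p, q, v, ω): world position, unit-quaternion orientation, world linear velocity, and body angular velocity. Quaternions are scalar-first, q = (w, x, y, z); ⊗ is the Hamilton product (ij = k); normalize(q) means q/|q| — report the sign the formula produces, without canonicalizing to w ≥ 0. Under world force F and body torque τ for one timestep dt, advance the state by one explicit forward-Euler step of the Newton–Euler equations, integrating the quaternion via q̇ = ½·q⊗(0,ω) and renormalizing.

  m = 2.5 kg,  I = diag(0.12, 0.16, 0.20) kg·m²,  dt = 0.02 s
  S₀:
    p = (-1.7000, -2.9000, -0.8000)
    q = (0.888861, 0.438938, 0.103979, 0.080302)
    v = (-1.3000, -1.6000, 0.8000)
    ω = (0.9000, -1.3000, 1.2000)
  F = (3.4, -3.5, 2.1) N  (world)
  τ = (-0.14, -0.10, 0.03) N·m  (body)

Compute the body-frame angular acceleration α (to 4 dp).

α = (-0.6467, -0.0850, 0.3840)

precession coupling ω×(Iω) = (-0.0624, -0.0864, -0.0468)
(τ − ω×Iω)/I = (-0.6467, -0.0850, 0.3840)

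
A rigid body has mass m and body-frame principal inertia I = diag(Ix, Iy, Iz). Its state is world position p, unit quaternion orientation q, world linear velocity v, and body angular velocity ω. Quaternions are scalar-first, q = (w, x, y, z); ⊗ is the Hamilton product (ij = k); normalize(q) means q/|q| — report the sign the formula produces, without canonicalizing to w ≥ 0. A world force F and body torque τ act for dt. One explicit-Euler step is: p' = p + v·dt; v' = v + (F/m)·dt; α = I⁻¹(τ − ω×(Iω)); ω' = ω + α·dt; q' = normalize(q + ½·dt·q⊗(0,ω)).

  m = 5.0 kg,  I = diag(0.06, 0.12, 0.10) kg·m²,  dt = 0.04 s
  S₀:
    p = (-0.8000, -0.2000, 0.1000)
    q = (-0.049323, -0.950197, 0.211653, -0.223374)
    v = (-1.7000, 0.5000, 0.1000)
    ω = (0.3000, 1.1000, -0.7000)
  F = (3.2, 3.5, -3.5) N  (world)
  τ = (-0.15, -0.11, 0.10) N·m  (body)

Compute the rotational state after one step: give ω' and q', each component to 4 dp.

ω' = (0.1897, 1.0605, -0.6679)
q' = (-0.0514, -0.9482, 0.1959, -0.2448)

gyro term ω×Iω = (0.0154, 0.0084, 0.0198)
angular accel α = (-2.7567, -0.9867, 0.8020)
ω + α·dt = (0.1897, 1.0605, -0.6679)
q⊗(0,ω) = (-0.1041210, 0.0827574, -0.7864054, -1.0741865)
q + ½dt·q⊗(0,ω), renormalized = (-0.0514, -0.9482, 0.1959, -0.2448)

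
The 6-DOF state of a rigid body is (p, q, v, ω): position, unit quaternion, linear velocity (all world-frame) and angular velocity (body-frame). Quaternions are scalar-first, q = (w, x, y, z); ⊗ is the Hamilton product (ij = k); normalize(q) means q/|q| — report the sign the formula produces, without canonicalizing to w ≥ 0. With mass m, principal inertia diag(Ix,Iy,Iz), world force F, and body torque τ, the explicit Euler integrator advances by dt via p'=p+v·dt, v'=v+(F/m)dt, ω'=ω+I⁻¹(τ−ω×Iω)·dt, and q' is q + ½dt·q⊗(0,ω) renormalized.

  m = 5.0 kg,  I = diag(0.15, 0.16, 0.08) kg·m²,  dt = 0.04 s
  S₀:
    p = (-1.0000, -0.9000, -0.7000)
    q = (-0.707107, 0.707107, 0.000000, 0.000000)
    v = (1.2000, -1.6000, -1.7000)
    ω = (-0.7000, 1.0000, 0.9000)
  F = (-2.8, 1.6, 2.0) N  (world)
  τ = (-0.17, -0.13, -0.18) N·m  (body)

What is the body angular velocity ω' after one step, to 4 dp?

ω' = (-0.7261, 0.9785, 0.8135)

precession coupling ω×(Iω) = (-0.0720, -0.0441, -0.0070)
(τ − ω×Iω)/I = (-0.6533, -0.5369, -2.1625)
new body rate ω' = (-0.7261, 0.9785, 0.8135)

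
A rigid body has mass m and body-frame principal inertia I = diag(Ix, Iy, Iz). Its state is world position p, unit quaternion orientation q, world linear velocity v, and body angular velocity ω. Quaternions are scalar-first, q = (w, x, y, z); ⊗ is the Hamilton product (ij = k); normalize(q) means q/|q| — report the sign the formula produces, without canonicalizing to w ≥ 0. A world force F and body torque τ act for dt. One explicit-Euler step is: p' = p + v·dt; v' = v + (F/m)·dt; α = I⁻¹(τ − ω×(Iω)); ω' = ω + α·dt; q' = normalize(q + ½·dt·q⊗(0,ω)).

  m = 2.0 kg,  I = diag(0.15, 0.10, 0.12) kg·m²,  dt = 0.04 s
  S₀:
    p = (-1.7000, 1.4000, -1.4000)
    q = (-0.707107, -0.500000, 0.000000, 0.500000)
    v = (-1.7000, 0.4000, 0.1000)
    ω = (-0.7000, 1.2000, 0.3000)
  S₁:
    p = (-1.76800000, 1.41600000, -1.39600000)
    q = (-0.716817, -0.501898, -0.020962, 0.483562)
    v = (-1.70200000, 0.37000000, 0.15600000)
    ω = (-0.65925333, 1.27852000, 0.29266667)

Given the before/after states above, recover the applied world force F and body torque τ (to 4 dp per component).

F = (-0.1000, -1.5000, 2.8000)
τ = (0.1600, 0.1900, 0.0200)

rate change Δω = (0.04074667, 0.07852000, -0.00733333)
precession coupling = (0.0072, -0.0063, 0.0420)
applied torque τ = (0.1600, 0.1900, 0.0200)
v₁ − v₀ = (-0.00200000, -0.03000000, 0.05600000)
m·(v₁−v₀)/dt = (-0.1000, -1.5000, 2.8000)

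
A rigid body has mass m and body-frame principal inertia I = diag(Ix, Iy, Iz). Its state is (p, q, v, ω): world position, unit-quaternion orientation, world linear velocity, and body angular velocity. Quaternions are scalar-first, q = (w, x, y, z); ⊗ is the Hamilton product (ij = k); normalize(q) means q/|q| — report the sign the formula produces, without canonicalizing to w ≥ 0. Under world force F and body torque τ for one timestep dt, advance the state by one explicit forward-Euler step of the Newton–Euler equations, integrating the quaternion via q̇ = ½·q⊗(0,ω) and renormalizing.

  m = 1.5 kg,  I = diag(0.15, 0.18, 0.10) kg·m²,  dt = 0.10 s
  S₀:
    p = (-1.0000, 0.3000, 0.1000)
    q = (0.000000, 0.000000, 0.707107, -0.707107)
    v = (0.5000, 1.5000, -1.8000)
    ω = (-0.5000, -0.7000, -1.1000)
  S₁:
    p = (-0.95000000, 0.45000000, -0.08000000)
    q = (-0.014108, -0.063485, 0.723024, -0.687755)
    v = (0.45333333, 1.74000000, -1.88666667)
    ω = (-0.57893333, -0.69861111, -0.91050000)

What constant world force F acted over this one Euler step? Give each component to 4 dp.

v₁ − v₀ = (-0.04666667, 0.24000000, -0.08666667)
m·(v₁−v₀)/dt = (-0.7000, 3.6000, -1.3000)

F = (-0.7000, 3.6000, -1.3000)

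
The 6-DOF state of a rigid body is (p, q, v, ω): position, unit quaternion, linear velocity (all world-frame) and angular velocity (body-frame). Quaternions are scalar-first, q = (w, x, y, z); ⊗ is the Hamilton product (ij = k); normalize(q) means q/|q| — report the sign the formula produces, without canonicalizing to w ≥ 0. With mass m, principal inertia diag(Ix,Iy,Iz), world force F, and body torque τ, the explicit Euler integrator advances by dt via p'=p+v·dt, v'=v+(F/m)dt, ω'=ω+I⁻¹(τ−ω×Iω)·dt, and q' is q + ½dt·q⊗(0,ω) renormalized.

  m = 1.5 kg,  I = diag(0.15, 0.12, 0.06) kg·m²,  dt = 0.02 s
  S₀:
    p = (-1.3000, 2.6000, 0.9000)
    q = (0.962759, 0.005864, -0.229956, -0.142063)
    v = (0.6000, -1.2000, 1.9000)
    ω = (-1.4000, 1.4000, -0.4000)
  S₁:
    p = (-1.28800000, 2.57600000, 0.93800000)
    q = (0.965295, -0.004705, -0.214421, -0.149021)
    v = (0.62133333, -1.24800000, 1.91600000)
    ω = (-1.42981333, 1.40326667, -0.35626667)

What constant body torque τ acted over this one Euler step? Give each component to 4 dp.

τ = (-0.1900, 0.0700, 0.1900)

rate change Δω = (-0.02981333, 0.00326667, 0.04373333)
τ = I·(Δω/dt) + ω₀×(Iω₀) = (-0.1900, 0.0700, 0.1900)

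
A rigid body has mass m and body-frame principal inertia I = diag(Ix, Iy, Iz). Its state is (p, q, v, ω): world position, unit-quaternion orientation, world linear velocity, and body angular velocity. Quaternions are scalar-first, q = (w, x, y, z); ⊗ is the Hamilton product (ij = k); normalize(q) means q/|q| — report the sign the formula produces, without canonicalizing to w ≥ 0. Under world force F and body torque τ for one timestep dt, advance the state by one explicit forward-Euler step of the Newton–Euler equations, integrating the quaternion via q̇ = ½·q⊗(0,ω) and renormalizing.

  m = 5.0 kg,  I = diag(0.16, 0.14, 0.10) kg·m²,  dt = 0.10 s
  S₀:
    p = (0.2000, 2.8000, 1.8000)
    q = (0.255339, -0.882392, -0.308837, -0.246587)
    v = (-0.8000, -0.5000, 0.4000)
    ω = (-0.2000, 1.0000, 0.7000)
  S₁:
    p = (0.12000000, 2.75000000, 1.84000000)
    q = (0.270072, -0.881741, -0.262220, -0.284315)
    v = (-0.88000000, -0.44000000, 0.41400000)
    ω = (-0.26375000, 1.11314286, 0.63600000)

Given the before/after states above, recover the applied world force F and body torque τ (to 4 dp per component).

Δω = ω₁−ω₀ = (-0.06375000, 0.11314286, -0.06400000)
gyro term ω₀×Iω₀ = (-0.0280, -0.0084, 0.0040)
τ = I·(Δω/dt) + ω₀×(Iω₀) = (-0.1300, 0.1500, -0.0600)
v₁ − v₀ = (-0.08000000, 0.06000000, 0.01400000)
m·(v₁−v₀)/dt = (-4.0000, 3.0000, 0.7000)

F = (-4.0000, 3.0000, 0.7000)
τ = (-0.1300, 0.1500, -0.0600)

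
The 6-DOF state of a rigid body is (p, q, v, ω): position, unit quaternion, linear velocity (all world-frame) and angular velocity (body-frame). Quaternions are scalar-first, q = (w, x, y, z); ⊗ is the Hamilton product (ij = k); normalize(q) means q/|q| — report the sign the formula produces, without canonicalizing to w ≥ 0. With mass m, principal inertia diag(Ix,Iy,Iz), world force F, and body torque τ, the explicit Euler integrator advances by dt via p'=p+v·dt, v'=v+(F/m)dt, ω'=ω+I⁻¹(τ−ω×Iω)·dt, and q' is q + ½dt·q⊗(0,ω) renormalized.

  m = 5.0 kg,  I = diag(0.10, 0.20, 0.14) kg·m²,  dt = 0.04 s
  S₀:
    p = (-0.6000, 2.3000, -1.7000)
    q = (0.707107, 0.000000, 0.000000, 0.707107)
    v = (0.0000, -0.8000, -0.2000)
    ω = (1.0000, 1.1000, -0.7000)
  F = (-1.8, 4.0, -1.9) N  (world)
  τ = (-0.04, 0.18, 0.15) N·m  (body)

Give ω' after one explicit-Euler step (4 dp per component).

ω' = (0.9655, 1.1304, -0.6886)

angular accel α = (-0.8620, 0.7600, 0.2857)
new body rate ω' = (0.9655, 1.1304, -0.6886)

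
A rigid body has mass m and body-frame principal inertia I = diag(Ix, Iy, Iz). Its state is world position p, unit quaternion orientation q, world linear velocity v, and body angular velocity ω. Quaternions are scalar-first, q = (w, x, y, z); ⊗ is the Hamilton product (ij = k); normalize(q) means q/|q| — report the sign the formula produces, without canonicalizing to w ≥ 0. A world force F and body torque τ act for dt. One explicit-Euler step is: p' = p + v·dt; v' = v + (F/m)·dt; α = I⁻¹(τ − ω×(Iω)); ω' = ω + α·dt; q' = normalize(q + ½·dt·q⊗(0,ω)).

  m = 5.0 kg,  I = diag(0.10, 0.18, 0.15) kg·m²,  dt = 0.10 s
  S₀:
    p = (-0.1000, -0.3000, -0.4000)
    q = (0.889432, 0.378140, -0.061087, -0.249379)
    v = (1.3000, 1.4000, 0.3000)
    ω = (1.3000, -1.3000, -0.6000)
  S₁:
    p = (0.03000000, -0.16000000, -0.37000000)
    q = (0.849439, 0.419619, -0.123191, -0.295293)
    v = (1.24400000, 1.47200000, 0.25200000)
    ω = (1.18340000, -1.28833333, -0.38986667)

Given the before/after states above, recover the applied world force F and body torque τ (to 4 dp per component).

Δv = v₁−v₀ = (-0.05600000, 0.07200000, -0.04800000)
F = m·Δv/dt = (-2.8000, 3.6000, -2.4000)
rate change Δω = (-0.11660000, 0.01166667, 0.21013333)
gyro term ω₀×Iω₀ = (-0.0234, 0.0390, -0.1352)
applied torque τ = (-0.1400, 0.0600, 0.1800)

F = (-2.8000, 3.6000, -2.4000)
τ = (-0.1400, 0.0600, 0.1800)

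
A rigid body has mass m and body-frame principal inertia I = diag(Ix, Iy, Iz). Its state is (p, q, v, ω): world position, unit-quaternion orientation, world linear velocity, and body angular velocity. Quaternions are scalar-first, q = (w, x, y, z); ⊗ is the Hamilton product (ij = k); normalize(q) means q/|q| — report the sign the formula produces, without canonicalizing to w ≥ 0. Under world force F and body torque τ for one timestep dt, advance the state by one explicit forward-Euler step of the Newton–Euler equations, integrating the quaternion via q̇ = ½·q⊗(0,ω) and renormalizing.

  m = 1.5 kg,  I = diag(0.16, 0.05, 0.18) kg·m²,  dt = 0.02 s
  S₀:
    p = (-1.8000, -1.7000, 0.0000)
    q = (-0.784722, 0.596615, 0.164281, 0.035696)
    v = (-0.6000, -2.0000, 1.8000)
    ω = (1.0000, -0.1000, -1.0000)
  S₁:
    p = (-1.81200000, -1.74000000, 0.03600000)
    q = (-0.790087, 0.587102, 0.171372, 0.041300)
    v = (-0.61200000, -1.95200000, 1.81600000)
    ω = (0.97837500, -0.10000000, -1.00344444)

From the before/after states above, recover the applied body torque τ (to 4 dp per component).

ω₁ − ω₀ = (-0.02162500, 0.00000000, -0.00344444)
applied torque τ = (-0.1600, 0.0200, -0.0200)

τ = (-0.1600, 0.0200, -0.0200)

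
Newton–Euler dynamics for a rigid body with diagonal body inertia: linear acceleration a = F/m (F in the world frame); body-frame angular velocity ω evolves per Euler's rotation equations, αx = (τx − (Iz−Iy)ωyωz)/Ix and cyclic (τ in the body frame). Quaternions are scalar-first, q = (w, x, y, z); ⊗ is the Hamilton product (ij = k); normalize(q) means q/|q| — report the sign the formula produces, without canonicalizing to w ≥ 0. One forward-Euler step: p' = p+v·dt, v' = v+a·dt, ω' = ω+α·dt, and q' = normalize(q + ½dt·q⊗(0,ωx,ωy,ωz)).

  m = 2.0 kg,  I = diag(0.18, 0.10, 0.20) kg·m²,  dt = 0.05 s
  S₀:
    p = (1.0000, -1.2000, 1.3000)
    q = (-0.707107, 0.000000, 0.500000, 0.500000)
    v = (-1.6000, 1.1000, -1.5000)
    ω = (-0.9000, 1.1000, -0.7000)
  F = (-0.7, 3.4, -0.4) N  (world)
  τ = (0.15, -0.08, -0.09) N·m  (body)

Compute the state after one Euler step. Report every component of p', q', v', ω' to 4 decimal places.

p' = (0.9200, -1.1450, 1.2250)
q' = (-0.7115, -0.0066, 0.4689, 0.5232)
v' = (-1.6175, 1.1850, -1.5100)
ω' = (-0.8369, 1.0663, -0.7423)

gyro term ω×Iω = (-0.0770, -0.0126, 0.0792)
α = I⁻¹(τ − ω×Iω) = (1.2611, -0.6740, -0.8460)
ω + α·dt = (-0.8369, 1.0663, -0.7423)
q⊗(0,ω) = (-0.2000000, -0.2636037, -1.2278177, 0.9449749)
q' = normalize(q + ½dt·q⊗(0,ω)) = (-0.7115, -0.0066, 0.4689, 0.5232)
a = F/m = (-0.3500, 1.7000, -0.2000)
p + v·dt = (0.9200, -1.1450, 1.2250)
v + (F/m)dt = (-1.6175, 1.1850, -1.5100)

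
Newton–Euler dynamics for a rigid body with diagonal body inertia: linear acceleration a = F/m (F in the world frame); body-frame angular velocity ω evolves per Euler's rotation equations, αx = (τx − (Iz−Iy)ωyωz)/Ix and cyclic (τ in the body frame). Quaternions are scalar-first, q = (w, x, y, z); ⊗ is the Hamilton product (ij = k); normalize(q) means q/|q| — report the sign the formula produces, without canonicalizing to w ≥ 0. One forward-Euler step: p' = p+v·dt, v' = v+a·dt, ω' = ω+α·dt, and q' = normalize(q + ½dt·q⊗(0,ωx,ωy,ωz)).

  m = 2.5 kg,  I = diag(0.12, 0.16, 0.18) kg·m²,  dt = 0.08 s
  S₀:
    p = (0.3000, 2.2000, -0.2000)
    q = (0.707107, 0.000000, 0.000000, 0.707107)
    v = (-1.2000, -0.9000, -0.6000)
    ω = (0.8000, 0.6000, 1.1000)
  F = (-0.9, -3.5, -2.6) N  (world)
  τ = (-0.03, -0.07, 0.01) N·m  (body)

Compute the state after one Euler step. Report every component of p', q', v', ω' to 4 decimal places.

linear accel F/m = (-0.3600, -1.4000, -1.0400)
new position p' = (0.2040, 2.1280, -0.2480)
v + (F/m)dt = (-1.2288, -1.0120, -0.6832)
ω×(Iω) gyroscopic = (0.0132, -0.0528, 0.0192)
α = I⁻¹(τ − ω×Iω) = (-0.3600, -0.1075, -0.0511)
ω + α·dt = (0.7712, 0.5914, 1.0959)
Hamilton product q⊗(0,ω) = (-0.7778177, 0.1414214, 0.9899498, 0.7778177)
q + ½dt·q⊗(0,ω), renormalized = (0.6748, 0.0056, 0.0395, 0.7369)

p' = (0.2040, 2.1280, -0.2480)
q' = (0.6748, 0.0056, 0.0395, 0.7369)
v' = (-1.2288, -1.0120, -0.6832)
ω' = (0.7712, 0.5914, 1.0959)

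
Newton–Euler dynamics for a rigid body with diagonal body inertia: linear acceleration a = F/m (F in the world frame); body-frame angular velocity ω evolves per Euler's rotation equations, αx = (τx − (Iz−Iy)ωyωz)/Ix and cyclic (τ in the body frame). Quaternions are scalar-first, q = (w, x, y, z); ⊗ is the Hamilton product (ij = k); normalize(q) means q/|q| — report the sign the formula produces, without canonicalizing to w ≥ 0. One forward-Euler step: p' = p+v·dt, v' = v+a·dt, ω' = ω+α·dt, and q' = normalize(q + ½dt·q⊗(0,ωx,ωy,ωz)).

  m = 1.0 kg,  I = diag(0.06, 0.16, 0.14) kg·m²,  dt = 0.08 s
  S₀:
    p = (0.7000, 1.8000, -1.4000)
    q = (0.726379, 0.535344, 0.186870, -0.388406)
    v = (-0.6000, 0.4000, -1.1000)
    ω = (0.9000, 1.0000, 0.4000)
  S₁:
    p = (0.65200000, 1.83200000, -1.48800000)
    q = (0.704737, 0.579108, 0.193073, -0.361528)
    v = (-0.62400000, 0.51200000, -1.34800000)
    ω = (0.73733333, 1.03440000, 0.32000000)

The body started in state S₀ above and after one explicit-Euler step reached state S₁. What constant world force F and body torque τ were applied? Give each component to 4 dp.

F = (-0.3000, 1.4000, -3.1000)
τ = (-0.1300, 0.0400, -0.0500)

v₁ − v₀ = (-0.02400000, 0.11200000, -0.24800000)
F = m·Δv/dt = (-0.3000, 1.4000, -3.1000)
Δω = ω₁−ω₀ = (-0.16266667, 0.03440000, -0.08000000)
gyro term ω₀×Iω₀ = (-0.0080, -0.0288, 0.0900)
I·α + gyro = (-0.1300, 0.0400, -0.0500)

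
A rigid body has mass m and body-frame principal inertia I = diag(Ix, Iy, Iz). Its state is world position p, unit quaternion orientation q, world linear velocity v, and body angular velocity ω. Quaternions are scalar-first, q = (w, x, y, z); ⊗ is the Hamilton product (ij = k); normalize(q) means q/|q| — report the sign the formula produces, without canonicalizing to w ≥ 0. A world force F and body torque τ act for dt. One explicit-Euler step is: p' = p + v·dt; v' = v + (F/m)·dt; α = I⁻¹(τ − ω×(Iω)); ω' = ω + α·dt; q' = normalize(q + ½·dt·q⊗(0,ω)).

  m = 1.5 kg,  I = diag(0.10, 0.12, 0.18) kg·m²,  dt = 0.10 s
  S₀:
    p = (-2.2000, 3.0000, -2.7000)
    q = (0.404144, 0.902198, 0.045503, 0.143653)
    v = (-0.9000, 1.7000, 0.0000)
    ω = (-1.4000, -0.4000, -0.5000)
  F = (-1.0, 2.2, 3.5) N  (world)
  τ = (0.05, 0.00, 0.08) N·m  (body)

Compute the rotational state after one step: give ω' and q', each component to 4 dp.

angular accel α = (0.3800, 0.4667, 0.3822)
ω + α·dt = (-1.3620, -0.3533, -0.4618)
Hamilton product q⊗(0,ω) = (1.3531049, -0.5310919, 0.0883272, -0.4992470)
q' = normalize(q + ½dt·q⊗(0,ω)) = (0.4704, 0.8731, 0.0498, 0.1183)

ω' = (-1.3620, -0.3533, -0.4618)
q' = (0.4704, 0.8731, 0.0498, 0.1183)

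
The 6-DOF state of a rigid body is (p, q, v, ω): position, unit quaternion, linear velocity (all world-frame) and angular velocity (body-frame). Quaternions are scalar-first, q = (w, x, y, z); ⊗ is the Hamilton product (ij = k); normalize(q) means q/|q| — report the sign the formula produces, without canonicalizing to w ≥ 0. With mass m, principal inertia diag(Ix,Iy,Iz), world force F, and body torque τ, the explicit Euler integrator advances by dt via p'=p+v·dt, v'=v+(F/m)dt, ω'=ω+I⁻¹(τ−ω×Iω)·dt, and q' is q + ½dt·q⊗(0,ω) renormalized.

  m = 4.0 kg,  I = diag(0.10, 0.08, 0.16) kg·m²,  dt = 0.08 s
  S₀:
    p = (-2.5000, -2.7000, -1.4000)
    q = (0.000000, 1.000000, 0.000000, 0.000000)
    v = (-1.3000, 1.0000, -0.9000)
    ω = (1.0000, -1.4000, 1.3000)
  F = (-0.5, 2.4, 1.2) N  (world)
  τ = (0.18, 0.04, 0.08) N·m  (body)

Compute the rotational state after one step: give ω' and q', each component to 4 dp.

(τ − ω×Iω)/I = (3.2560, 1.4750, 0.3250)
new body rate ω' = (1.2605, -1.2820, 1.3260)
2q̇ = q⊗(0,ω) = (-1.0000000, 0.0000000, -1.3000000, -1.4000000)
q + ½dt·q⊗(0,ω), renormalized = (-0.0399, 0.9963, -0.0518, -0.0558)

ω' = (1.2605, -1.2820, 1.3260)
q' = (-0.0399, 0.9963, -0.0518, -0.0558)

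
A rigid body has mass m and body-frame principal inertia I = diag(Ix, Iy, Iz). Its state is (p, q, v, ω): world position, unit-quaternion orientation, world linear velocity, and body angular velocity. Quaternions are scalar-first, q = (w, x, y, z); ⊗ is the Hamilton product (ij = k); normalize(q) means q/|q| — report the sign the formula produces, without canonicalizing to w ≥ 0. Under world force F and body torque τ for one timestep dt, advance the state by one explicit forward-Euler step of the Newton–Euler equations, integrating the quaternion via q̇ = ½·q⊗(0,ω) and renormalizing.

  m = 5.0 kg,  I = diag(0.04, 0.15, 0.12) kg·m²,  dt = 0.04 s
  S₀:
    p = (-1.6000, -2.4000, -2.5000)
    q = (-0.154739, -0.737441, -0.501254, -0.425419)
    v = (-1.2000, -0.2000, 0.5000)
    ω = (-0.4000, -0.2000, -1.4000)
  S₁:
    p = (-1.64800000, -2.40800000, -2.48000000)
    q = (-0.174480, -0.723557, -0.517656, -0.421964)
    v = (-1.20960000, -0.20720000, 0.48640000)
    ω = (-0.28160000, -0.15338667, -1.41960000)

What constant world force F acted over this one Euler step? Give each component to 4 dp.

F = (-1.2000, -0.9000, -1.7000)

velocity change Δv = (-0.00960000, -0.00720000, -0.01360000)
m·(v₁−v₀)/dt = (-1.2000, -0.9000, -1.7000)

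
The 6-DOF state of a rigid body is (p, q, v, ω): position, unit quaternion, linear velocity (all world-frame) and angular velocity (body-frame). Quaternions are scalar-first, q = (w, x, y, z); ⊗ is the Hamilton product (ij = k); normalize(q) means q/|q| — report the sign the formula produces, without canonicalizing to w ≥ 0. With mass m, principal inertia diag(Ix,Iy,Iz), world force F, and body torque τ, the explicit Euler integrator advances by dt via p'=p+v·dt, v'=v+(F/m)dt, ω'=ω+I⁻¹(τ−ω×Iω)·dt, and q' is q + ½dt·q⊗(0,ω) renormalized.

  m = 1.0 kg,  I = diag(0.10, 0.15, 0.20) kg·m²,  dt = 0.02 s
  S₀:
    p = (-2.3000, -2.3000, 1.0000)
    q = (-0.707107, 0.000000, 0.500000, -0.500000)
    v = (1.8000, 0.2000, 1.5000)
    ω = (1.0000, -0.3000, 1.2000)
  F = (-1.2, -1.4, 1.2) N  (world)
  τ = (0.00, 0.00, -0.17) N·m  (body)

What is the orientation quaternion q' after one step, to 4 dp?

Hamilton product q⊗(0,ω) = (0.7500000, -0.2571070, -0.2878679, -1.3485284)
q + ½dt·q⊗(0,ω), renormalized = (-0.6995, -0.0026, 0.4971, -0.5134)

q' = (-0.6995, -0.0026, 0.4971, -0.5134)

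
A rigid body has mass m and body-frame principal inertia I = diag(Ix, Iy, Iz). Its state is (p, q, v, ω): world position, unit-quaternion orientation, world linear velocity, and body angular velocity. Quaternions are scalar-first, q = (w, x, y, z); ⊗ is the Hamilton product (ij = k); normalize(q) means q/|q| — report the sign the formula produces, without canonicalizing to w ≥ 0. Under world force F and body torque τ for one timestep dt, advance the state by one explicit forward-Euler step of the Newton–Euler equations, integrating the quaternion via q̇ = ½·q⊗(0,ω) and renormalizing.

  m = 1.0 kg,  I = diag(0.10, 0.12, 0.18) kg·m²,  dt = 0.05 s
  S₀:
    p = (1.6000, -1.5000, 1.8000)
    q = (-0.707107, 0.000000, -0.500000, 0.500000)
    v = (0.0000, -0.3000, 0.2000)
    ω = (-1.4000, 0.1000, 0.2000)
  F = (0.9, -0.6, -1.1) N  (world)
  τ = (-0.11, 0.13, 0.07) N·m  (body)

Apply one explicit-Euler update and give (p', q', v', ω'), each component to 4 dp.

gyro term ω×Iω = (0.0012, 0.0224, -0.0028)
(τ − ω×Iω)/I = (-1.1120, 0.8967, 0.4044)
new body rate ω' = (-1.4556, 0.1448, 0.2202)
2q̇ = q⊗(0,ω) = (-0.0500000, 0.8399498, -0.7707107, -0.8414214)
q' = normalize(q + ½dt·q⊗(0,ω)) = (-0.7079, 0.0210, -0.5189, 0.4787)
linear accel F/m = (0.9000, -0.6000, -1.1000)
p + v·dt = (1.6000, -1.5150, 1.8100)
v + (F/m)dt = (0.0450, -0.3300, 0.1450)

p' = (1.6000, -1.5150, 1.8100)
q' = (-0.7079, 0.0210, -0.5189, 0.4787)
v' = (0.0450, -0.3300, 0.1450)
ω' = (-1.4556, 0.1448, 0.2202)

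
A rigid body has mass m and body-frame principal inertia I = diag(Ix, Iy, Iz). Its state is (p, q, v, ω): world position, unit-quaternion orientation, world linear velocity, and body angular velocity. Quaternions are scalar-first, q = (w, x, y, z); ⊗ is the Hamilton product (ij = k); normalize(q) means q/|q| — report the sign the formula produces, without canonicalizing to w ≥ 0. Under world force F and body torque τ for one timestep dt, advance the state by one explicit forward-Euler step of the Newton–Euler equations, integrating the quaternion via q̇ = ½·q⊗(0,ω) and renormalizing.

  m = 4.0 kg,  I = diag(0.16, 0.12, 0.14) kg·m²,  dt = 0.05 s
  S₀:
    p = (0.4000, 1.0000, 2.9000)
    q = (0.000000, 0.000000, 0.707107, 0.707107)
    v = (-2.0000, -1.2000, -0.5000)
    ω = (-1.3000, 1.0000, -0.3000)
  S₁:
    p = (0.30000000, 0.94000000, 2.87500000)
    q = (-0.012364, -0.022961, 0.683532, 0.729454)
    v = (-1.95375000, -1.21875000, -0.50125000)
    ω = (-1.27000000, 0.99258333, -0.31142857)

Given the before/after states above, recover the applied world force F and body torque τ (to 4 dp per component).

velocity change Δv = (0.04625000, -0.01875000, -0.00125000)
applied force F = (3.7000, -1.5000, -0.1000)
rate change Δω = (0.03000000, -0.00741667, -0.01142857)
ω₀×(Iω₀) = (-0.0060, 0.0078, 0.0520)
I·α + gyro = (0.0900, -0.0100, 0.0200)

F = (3.7000, -1.5000, -0.1000)
τ = (0.0900, -0.0100, 0.0200)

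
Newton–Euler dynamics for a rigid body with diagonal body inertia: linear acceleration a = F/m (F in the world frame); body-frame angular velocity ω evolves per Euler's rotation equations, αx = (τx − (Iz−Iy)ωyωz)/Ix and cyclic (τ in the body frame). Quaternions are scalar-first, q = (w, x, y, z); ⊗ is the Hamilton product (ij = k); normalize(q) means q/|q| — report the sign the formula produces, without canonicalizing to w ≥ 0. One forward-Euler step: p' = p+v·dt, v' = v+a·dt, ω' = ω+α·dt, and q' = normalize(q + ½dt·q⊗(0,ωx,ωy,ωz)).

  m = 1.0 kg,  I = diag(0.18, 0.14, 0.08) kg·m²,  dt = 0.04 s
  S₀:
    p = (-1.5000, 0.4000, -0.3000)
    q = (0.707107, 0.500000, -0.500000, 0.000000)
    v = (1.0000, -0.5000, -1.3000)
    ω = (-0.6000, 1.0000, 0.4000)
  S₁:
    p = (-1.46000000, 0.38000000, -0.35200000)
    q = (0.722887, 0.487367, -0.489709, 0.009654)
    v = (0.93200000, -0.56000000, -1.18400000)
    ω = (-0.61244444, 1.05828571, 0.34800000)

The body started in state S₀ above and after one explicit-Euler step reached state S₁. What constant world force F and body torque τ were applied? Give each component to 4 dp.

velocity change Δv = (-0.06800000, -0.06000000, 0.11600000)
m·(v₁−v₀)/dt = (-1.7000, -1.5000, 2.9000)
rate change Δω = (-0.01244444, 0.05828571, -0.05200000)
τ = I·(Δω/dt) + ω₀×(Iω₀) = (-0.0800, 0.1800, -0.0800)

F = (-1.7000, -1.5000, 2.9000)
τ = (-0.0800, 0.1800, -0.0800)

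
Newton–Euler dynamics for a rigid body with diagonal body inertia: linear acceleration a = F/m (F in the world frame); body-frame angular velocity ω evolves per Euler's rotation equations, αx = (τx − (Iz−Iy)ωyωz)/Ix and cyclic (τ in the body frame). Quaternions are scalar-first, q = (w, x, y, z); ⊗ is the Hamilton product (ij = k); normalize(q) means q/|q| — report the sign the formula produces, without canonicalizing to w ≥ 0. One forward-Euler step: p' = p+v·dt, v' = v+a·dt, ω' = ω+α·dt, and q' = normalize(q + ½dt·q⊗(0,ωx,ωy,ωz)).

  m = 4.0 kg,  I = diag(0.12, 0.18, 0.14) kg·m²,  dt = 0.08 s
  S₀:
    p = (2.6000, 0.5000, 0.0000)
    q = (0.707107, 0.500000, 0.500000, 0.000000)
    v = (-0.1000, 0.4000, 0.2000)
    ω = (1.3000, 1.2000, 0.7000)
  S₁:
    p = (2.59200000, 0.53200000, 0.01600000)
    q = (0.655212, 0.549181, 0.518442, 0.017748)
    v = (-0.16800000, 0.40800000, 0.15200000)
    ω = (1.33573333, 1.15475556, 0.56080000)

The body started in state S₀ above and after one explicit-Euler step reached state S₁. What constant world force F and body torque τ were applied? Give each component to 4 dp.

ω₁ − ω₀ = (0.03573333, -0.04524444, -0.13920000)
gyro term ω₀×Iω₀ = (-0.0336, -0.0182, 0.0936)
I·α + gyro = (0.0200, -0.1200, -0.1500)
v₁ − v₀ = (-0.06800000, 0.00800000, -0.04800000)
F = m·Δv/dt = (-3.4000, 0.4000, -2.4000)

F = (-3.4000, 0.4000, -2.4000)
τ = (0.0200, -0.1200, -0.1500)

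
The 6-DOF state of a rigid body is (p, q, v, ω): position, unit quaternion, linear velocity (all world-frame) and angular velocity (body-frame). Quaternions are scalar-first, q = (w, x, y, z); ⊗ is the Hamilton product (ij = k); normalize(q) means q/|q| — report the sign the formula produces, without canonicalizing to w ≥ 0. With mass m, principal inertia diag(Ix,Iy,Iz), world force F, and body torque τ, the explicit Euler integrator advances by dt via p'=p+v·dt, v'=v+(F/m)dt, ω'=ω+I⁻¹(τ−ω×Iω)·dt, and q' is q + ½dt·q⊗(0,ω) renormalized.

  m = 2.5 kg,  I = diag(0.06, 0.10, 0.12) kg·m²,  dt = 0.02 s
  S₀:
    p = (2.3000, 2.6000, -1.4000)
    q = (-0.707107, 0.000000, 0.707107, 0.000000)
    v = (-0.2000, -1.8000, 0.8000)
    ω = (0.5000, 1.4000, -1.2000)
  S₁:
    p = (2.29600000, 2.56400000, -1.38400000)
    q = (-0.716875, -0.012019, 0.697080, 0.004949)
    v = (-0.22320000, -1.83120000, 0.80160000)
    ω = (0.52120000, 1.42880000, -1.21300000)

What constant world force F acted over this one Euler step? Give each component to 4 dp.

F = (-2.9000, -3.9000, 0.2000)

Δv = v₁−v₀ = (-0.02320000, -0.03120000, 0.00160000)
m·(v₁−v₀)/dt = (-2.9000, -3.9000, 0.2000)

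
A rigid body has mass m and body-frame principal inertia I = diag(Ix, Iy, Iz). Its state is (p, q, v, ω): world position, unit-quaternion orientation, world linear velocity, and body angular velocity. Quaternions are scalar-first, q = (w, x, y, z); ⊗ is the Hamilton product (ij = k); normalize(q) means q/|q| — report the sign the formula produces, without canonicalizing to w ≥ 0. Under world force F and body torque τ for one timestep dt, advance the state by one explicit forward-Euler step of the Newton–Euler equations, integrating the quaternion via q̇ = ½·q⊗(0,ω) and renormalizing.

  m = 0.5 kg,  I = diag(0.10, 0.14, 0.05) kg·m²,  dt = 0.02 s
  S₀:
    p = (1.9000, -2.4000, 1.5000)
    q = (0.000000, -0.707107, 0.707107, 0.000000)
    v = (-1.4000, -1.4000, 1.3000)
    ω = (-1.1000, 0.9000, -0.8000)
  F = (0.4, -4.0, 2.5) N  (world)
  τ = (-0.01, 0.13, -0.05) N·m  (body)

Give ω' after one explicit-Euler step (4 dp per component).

gyro term ω×Iω = (0.0648, 0.0440, -0.0396)
(τ − ω×Iω)/I = (-0.7480, 0.6143, -0.2080)
ω' = ω + α·dt = (-1.1150, 0.9123, -0.8042)

ω' = (-1.1150, 0.9123, -0.8042)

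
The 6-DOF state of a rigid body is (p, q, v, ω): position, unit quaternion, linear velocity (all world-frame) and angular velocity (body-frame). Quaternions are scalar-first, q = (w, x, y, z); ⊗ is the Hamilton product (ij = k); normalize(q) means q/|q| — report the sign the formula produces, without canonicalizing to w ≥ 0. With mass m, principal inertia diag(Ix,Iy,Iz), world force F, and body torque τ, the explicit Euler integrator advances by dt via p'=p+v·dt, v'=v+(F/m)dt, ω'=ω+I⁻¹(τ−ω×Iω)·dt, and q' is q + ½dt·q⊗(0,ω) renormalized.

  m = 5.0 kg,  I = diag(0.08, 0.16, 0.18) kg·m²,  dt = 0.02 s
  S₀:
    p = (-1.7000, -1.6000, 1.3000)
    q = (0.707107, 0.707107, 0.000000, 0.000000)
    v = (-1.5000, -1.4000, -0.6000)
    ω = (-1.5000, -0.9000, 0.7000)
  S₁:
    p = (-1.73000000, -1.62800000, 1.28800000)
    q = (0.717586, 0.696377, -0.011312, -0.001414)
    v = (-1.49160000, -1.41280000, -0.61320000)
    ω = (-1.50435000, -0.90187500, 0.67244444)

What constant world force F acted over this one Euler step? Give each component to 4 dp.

velocity change Δv = (0.00840000, -0.01280000, -0.01320000)
m·(v₁−v₀)/dt = (2.1000, -3.2000, -3.3000)

F = (2.1000, -3.2000, -3.3000)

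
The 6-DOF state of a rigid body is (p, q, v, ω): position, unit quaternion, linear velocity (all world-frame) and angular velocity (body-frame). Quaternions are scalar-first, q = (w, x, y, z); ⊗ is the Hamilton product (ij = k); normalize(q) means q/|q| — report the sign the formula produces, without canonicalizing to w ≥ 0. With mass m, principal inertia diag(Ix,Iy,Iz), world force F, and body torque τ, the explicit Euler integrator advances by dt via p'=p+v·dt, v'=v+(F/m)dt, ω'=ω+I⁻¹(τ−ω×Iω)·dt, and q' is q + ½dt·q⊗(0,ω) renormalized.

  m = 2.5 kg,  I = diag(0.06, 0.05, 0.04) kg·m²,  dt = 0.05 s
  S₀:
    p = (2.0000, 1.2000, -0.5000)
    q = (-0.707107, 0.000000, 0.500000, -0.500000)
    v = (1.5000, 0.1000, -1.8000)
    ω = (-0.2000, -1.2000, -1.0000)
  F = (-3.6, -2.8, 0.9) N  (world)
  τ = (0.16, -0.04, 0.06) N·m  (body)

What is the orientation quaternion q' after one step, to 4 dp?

q' = (-0.7041, -0.0239, 0.5233, -0.4795)

q⊗(0,ω) = (0.1000000, -0.9585786, 0.9485284, 0.8071070)
q' = normalize(q + ½dt·q⊗(0,ω)) = (-0.7041, -0.0239, 0.5233, -0.4795)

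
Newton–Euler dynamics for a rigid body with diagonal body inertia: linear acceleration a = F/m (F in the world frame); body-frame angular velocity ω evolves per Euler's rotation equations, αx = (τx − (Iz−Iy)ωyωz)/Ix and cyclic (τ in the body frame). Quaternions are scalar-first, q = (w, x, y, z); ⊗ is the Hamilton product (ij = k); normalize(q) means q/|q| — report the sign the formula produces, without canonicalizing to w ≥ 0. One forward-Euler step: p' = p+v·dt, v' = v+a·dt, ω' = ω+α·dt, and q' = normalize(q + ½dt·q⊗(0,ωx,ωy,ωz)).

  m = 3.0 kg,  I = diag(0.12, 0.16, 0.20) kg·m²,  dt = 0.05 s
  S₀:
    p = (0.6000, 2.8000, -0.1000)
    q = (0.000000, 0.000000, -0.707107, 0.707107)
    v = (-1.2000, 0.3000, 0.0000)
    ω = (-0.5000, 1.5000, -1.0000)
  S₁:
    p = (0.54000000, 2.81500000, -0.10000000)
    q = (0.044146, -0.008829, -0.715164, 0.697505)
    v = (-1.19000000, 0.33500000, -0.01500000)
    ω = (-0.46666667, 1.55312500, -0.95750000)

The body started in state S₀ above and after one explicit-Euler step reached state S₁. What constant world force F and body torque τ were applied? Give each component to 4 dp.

F = (0.6000, 2.1000, -0.9000)
τ = (0.0200, 0.1300, 0.1400)

Δω = ω₁−ω₀ = (0.03333333, 0.05312500, 0.04250000)
ω₀×(Iω₀) = (-0.0600, -0.0400, -0.0300)
τ = I·(Δω/dt) + ω₀×(Iω₀) = (0.0200, 0.1300, 0.1400)
Δv = v₁−v₀ = (0.01000000, 0.03500000, -0.01500000)
F = m·Δv/dt = (0.6000, 2.1000, -0.9000)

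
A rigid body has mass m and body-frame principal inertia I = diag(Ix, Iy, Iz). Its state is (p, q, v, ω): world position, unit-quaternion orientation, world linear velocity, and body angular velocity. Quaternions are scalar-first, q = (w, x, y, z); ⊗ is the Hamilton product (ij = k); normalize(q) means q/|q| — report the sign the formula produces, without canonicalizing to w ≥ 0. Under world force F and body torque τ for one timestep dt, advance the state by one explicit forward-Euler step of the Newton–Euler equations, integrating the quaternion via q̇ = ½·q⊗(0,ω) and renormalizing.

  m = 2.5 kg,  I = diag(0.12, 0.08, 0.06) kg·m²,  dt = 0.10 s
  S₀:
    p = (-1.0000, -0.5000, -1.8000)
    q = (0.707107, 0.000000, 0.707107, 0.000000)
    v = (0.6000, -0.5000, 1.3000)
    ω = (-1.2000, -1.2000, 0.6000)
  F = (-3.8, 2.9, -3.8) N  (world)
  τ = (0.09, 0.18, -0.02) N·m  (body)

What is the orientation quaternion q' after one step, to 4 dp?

q' = (0.7465, -0.0211, 0.6620, 0.0634)

2q̇ = q⊗(0,ω) = (0.8485284, -0.4242642, -0.8485284, 1.2727926)
q' = normalize(q + ½dt·q⊗(0,ω)) = (0.7465, -0.0211, 0.6620, 0.0634)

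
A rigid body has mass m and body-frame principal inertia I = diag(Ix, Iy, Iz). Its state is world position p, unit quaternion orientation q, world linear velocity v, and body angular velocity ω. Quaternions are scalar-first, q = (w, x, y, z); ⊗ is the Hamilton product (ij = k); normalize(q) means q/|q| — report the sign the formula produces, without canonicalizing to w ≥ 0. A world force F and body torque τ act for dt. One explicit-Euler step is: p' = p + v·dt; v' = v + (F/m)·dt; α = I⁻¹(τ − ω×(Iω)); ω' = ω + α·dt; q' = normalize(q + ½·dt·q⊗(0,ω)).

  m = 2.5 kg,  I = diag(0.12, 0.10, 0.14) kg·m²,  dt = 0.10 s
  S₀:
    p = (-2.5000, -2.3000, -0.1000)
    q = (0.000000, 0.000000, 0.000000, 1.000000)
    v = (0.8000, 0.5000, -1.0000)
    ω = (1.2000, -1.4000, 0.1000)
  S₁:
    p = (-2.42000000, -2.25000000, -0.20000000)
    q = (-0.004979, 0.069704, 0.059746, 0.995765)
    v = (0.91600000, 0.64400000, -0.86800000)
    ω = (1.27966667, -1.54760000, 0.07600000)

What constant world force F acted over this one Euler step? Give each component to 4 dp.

Δv = v₁−v₀ = (0.11600000, 0.14400000, 0.13200000)
applied force F = (2.9000, 3.6000, 3.3000)

F = (2.9000, 3.6000, 3.3000)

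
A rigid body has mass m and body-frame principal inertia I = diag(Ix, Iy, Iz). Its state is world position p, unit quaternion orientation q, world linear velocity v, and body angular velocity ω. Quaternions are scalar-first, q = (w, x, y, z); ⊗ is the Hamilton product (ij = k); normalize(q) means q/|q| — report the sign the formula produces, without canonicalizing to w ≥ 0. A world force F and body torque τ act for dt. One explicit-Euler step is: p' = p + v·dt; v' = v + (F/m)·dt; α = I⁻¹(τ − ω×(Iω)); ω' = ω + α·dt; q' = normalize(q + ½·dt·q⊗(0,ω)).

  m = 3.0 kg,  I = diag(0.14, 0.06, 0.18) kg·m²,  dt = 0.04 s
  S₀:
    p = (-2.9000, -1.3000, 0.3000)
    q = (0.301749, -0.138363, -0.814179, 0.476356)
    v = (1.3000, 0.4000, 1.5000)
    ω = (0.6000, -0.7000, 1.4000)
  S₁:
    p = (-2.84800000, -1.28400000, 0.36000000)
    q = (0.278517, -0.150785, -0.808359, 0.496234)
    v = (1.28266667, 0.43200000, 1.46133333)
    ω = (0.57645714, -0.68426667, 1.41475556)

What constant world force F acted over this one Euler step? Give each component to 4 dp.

F = (-1.3000, 2.4000, -2.9000)

v₁ − v₀ = (-0.01733333, 0.03200000, -0.03866667)
applied force F = (-1.3000, 2.4000, -2.9000)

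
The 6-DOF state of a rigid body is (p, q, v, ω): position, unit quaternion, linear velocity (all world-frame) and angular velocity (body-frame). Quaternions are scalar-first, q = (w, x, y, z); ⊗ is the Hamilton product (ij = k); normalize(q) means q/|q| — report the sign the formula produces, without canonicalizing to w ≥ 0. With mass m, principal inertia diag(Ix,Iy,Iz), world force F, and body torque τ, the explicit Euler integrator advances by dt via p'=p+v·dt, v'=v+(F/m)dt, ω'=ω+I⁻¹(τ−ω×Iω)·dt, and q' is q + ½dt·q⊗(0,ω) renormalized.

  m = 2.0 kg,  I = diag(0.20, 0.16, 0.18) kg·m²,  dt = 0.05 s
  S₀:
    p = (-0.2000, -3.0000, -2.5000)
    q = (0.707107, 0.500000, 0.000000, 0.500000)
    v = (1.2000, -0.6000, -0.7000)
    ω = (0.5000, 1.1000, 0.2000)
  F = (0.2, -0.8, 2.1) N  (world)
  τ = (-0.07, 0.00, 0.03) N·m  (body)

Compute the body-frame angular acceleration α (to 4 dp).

α = (-0.3720, -0.0125, 0.2889)

precession coupling ω×(Iω) = (0.0044, 0.0020, -0.0220)
(τ − ω×Iω)/I = (-0.3720, -0.0125, 0.2889)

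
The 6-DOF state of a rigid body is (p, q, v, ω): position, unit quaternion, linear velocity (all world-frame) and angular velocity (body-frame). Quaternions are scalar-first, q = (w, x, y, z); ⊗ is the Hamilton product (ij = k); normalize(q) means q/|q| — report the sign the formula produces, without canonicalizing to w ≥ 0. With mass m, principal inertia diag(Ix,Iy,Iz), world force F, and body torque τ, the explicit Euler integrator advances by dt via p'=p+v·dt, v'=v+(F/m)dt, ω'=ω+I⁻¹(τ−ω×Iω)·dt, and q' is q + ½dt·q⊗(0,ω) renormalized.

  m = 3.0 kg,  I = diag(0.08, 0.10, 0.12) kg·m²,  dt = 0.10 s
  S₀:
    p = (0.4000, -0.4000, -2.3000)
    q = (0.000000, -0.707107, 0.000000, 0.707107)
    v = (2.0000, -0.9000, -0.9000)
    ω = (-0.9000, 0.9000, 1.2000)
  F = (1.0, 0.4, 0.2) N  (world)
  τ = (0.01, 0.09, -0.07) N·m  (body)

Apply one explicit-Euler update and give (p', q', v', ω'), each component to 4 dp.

p' = (0.6000, -0.4900, -2.3900)
q' = (-0.0740, -0.7361, 0.0106, 0.6727)
v' = (2.0333, -0.8867, -0.8933)
ω' = (-0.9145, 0.9468, 1.1552)

ω×(Iω) gyroscopic = (0.0216, 0.0432, -0.0162)
angular accel α = (-0.1450, 0.4680, -0.4483)
new body rate ω' = (-0.9145, 0.9468, 1.1552)
2q̇ = q⊗(0,ω) = (-1.4849247, -0.6363963, 0.2121321, -0.6363963)
q' = normalize(q + ½dt·q⊗(0,ω)) = (-0.0740, -0.7361, 0.0106, 0.6727)
new position p' = (0.6000, -0.4900, -2.3900)
v' = v + a·dt = (2.0333, -0.8867, -0.8933)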